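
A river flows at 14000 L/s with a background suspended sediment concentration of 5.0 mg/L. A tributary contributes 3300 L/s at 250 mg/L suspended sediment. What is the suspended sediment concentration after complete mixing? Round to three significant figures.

51.7 mg/L

Mass balance: C = (14000·5.000 + 3300·250.0) / 17300 = 895000/17300 = 51.73 mg/L.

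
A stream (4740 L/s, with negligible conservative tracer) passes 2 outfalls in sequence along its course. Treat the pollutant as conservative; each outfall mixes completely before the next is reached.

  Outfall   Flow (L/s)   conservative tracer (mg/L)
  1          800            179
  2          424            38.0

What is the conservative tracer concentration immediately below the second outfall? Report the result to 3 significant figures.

Outfall 1: combined Q = 5540 L/s; C = (4740·0 + 800.0·179.0)/5540 = 25.85 mg/L.
Outfall 2: combined Q = 5964 L/s; C = (5540·25.85 + 424.0·38.00)/5964 = 26.71 mg/L.

26.7 mg/L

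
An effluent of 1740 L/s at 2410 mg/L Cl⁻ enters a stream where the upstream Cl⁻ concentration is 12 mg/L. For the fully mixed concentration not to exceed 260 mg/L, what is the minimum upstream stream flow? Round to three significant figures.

15100 L/s

Set C_mix = 260: (Q·12.00 + 1740·2410) / (Q + 1740) = 260
→ Q = 1740·(2410 − 260)/(260 − 12.00) = 15080 L/s.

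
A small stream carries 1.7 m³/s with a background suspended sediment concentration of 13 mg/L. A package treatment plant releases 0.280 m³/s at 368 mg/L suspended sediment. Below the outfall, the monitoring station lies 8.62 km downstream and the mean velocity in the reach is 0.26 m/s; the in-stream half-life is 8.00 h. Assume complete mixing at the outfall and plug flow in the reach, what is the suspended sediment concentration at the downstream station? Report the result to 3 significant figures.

After mixing, C = (1.700·13.00 + 0.2800·368.0) / 1.980 = 125.1/1.980 = 63.20 mg/L.
Travel time t = 8.62·1000 / 0.26 = 33150 s = 9.209 h.
Half-life 8.00 h → k = ln 2 / 8.00 = 0.08664 h⁻¹ = 2.079 d⁻¹.
Applying C = C₀e^(−kt): 63.20 × 0.4503 = 28.46 mg/L.

28.5 mg/L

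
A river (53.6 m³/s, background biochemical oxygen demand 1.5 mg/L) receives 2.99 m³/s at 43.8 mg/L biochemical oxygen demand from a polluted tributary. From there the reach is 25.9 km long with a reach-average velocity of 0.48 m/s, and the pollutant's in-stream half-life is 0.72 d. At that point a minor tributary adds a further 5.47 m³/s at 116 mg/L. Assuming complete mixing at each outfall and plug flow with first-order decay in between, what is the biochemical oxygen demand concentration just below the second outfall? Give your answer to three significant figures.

Flow-weighted average: C = (53.60·1.500 + 2.990·43.80) / 56.59 = 211.4/56.59 = 3.735 mg/L; combined flow 56.59 m³/s.
Travel time t = 25.9·1000 / 0.48 = 53960 s = 14.99 h.
Half-life 0.72 d → k = ln 2 / 0.72 = 0.9627 d⁻¹.
Decay over the reach: 3.735·exp(−kt) = 3.735·0.5481 = 2.047 mg/L.
At the second outfall, C = (56.59·2.047 + 5.470·116.0) / (56.59 + 5.470) = 12.09 mg/L.

12.1 mg/L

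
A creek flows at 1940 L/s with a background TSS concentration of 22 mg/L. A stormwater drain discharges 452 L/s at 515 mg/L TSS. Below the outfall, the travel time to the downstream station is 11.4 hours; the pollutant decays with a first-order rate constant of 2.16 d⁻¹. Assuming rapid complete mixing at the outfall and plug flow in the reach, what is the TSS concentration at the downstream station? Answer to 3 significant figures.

41.3 mg/L

After mixing, C = (1940·22.00 + 452.0·515.0) / 2392 = 275500/2392 = 115.2 mg/L.
Applying C = C₀e^(−kt): 115.2 × 0.3584 = 41.28 mg/L.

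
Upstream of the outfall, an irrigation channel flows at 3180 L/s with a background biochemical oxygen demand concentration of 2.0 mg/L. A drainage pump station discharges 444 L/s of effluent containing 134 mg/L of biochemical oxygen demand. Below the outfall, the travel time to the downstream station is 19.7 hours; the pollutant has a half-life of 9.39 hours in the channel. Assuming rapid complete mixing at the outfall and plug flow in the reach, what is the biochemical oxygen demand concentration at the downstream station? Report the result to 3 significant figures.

4.24 mg/L

Mass balance: C = (3180·2.000 + 444.0·134.0) / 3624 = 65860/3624 = 18.17 mg/L.
Half-life 9.39 h → k = ln 2 / 9.39 = 0.07382 h⁻¹ = 1.772 d⁻¹.
After decay, C = 18.17 × e^(−kt) = 18.17 × 0.2336 = 4.245 mg/L.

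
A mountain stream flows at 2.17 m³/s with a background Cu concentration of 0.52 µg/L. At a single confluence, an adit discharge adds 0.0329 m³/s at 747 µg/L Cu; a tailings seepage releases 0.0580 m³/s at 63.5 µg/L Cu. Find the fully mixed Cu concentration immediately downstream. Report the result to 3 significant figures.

Mass balance: C = (2.170·0.5200 + 0.03290·747.0 + 0.05800·63.50) / 2.261 = 29.39/2.261 = 13.00 µg/L.

13.0 µg/L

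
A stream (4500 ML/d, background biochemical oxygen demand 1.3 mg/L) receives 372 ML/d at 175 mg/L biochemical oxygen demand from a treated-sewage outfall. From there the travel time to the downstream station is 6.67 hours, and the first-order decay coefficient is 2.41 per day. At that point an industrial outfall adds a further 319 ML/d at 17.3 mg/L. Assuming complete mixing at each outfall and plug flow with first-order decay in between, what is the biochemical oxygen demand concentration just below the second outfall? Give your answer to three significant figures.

Conservation of mass: C = (4500·1.300 + 372.0·175.0) / 4872 = 70950/4872 = 14.56 mg/L; combined flow 4872 ML/d.
Decay over the reach: 14.56·exp(−kt) = 14.56·0.5118 = 7.454 mg/L.
At the second outfall, C = (4872·7.454 + 319.0·17.30) / (4872 + 319.0) = 8.059 mg/L.

8.06 mg/L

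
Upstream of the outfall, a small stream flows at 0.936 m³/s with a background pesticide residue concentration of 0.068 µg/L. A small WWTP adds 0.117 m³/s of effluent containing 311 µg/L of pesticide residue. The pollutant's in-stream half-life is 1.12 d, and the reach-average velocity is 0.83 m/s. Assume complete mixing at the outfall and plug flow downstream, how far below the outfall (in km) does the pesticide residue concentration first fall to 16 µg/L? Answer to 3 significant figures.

89.4 km

After mixing, C = (0.9360·0.06800 + 0.1170·311.0) / 1.053 = 36.45/1.053 = 34.62 µg/L.
Half-life 1.12 d → k = ln 2 / 1.12 = 0.6189 d⁻¹.
Set 34.62·exp(−k·t) = 16 → t = ln(34.62/16)/k = 107700 s = 29.93 h.
Distance = v·t = 0.83·107700 = 89420 m = 89.42 km.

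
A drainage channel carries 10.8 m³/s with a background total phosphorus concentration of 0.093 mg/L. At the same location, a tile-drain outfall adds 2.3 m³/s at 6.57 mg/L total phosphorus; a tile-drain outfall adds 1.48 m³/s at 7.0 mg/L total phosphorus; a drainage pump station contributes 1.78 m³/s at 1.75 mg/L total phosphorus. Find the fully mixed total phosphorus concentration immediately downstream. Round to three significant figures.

1.81 mg/L

Mass balance: C = (10.80·0.09300 + 2.300·6.570 + 1.480·7.000 + 1.780·1.750) / 16.36 = 29.59/16.36 = 1.809 mg/L.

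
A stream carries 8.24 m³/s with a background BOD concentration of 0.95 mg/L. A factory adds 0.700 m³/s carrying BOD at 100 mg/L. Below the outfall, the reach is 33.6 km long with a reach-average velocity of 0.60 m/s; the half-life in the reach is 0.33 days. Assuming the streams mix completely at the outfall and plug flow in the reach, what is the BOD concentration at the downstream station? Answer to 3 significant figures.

After mixing, C = (8.240·0.9500 + 0.7000·100.0) / 8.940 = 77.83/8.940 = 8.706 mg/L.
Travel time t = 33.6·1000 / 0.60 = 56000 s = 15.56 h.
Half-life 0.33 d → k = ln 2 / 0.33 = 2.100 d⁻¹.
After decay, C = 8.706 × e^(−kt) = 8.706 × 0.2563 = 2.231 mg/L.

2.23 mg/L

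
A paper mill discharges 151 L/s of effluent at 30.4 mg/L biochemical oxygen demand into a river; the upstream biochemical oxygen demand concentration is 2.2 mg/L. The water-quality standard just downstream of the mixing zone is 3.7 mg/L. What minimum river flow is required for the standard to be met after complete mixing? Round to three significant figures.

Set C_mix = 3.7: (Q·2.200 + 151.0·30.40) / (Q + 151.0) = 3.7
→ Q = 151.0·(30.40 − 3.7)/(3.7 − 2.200) = 2688 L/s.

2690 L/s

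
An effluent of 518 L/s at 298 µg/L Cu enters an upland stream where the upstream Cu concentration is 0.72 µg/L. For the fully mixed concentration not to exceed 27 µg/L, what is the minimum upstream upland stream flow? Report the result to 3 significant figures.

Set C_mix = 27: (Q·0.7200 + 518.0·298.0) / (Q + 518.0) = 27
→ Q = 518.0·(298.0 − 27)/(27 − 0.7200) = 5342 L/s.

5340 L/s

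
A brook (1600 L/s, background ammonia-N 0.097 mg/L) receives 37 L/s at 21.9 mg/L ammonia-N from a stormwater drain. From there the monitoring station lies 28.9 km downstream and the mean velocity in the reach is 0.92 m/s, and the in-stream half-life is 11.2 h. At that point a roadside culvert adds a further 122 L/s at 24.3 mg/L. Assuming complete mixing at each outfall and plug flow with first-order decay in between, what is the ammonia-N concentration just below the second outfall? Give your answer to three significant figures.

2.01 mg/L

Flow-weighted average: C = (1600·0.09700 + 37.00·21.90) / 1637 = 965.5/1637 = 0.5898 mg/L; combined flow 1637 L/s.
Travel time t = 28.9·1000 / 0.92 = 31410 s = 8.726 h.
Half-life 11.2 h → k = ln 2 / 11.2 = 0.06189 h⁻¹ = 1.485 d⁻¹.
After decay, C = 0.5898 × e^(−kt) = 0.5898 × 0.5827 = 0.3437 mg/L.
At the second outfall, C = (1637·0.3437 + 122.0·24.30) / (1637 + 122.0) = 2.005 mg/L.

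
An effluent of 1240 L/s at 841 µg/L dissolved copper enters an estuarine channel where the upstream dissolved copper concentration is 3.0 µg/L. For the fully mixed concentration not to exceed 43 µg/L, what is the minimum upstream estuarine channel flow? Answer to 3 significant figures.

Set C_mix = 43: (Q·3.000 + 1240·841.0) / (Q + 1240) = 43
→ Q = 1240·(841.0 − 43)/(43 − 3.000) = 24740 L/s.

24700 L/s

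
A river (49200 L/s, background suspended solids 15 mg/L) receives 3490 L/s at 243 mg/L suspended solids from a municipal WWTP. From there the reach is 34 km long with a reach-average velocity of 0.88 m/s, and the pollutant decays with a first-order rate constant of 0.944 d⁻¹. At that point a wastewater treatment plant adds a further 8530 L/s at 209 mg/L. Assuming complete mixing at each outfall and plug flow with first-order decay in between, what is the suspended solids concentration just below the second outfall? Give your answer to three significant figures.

46.1 mg/L

Mass balance: C = (49200·15.00 + 3490·243.0) / 52690 = 1586000/52690 = 30.10 mg/L; combined flow 52690 L/s.
Travel time t = 34·1000 / 0.88 = 38640 s = 10.73 h.
Applying C = C₀e^(−kt): 30.10 × 0.6556 = 19.74 mg/L.
Second outfall: C = (52690·19.74 + 8530·209.0)/61220 = 46.11 mg/L.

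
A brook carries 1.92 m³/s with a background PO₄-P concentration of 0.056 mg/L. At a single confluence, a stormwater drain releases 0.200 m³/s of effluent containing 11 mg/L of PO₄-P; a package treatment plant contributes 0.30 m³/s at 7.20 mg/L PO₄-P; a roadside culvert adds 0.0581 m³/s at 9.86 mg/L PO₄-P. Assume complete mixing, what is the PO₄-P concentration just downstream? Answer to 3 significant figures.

Mass balance: C = (1.920·0.05600 + 0.2000·11.00 + 0.3000·7.200 + 0.05810·9.860) / 2.478 = 5.040/2.478 = 2.034 mg/L.

2.03 mg/L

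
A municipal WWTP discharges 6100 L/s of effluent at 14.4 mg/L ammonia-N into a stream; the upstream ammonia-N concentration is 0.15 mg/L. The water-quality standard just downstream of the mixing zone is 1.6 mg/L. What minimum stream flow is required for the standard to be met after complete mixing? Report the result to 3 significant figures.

53800 L/s

Set C_mix = 1.6: (Q·0.1500 + 6100·14.40) / (Q + 6100) = 1.6
→ Q = 6100·(14.40 − 1.6)/(1.6 − 0.1500) = 53850 L/s.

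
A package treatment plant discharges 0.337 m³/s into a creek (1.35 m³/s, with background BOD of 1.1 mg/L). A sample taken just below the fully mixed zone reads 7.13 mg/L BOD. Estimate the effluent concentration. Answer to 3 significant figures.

31.3 mg/L

Mass balance: 1.350·1.100 + 0.3370·Cₑ = 1.687·7.130
→ Cₑ = (1.687·7.130 − 1.350·1.100) / 0.3370 = 31.29 mg/L.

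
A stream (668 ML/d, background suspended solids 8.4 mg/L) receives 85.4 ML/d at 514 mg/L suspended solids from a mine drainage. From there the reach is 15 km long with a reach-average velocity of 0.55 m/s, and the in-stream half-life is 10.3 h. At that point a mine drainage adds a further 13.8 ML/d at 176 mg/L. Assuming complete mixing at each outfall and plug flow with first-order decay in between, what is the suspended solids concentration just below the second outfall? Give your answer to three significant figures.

Conservation of mass: C = (668.0·8.400 + 85.40·514.0) / 753.4 = 49510/753.4 = 65.71 mg/L; combined flow 753.4 ML/d.
Travel time t = 15·1000 / 0.55 = 27270 s = 7.576 h.
Half-life 10.3 h → k = ln 2 / 10.3 = 0.06730 h⁻¹ = 1.615 d⁻¹.
Applying C = C₀e^(−kt): 65.71 × 0.6006 = 39.47 mg/L.
At the second outfall, C = (753.4·39.47 + 13.80·176.0) / (753.4 + 13.80) = 41.92 mg/L.

41.9 mg/L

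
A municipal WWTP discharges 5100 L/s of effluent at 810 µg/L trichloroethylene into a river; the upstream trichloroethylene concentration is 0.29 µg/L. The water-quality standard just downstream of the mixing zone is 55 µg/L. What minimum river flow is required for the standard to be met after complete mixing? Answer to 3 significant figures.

Set C_mix = 55: (Q·0.2900 + 5100·810.0) / (Q + 5100) = 55
→ Q = 5100·(810.0 − 55)/(55 − 0.2900) = 70380 L/s.

70400 L/s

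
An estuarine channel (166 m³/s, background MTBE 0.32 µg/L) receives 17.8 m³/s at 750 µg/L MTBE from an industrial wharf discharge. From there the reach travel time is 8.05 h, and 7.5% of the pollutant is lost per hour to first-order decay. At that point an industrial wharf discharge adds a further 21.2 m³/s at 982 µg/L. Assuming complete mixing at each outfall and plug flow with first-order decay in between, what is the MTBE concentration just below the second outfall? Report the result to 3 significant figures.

136 µg/L

After mixing, C = (166.0·0.3200 + 17.80·750.0) / 183.8 = 13400/183.8 = 72.92 µg/L; combined flow 183.8 m³/s.
7.5%/h lost → k = −ln(1 − 0.075) = 0.07796 h⁻¹.
Applying C = C₀e^(−kt): 72.92 × 0.5339 = 38.93 µg/L.
At the second outfall, C = (183.8·38.93 + 21.20·982.0) / (183.8 + 21.20) = 136.5 µg/L.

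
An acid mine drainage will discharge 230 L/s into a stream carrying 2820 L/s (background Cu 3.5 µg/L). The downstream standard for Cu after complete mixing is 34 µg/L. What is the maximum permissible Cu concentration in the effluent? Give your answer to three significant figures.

408 µg/L

At the limit, (Qr·Cr + Qe·Cₑ)/(Qr + Qe) = 34:
Cₑ = (3050·34 − 2820·3.500) / 230.0 = 408.0 µg/L.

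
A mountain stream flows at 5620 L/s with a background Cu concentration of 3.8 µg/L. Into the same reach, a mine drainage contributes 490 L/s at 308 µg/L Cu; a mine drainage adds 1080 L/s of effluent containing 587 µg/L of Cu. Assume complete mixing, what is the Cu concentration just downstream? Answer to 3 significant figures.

112 µg/L

Flow-weighted average: C = (5620·3.800 + 490.0·308.0 + 1080·587.0) / 7190 = 806200/7190 = 112.1 µg/L.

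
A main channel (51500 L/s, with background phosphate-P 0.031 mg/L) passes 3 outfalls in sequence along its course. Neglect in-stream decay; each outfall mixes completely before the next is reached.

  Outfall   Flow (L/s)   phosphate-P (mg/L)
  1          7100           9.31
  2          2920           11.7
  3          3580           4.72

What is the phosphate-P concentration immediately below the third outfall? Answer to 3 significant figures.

1.82 mg/L

Below outfall 1: Q → 58600 L/s, C = (51500·0.03100 + 7100·9.310)/58600 = 1.155 mg/L.
Below outfall 2: Q → 61520 L/s, C = (58600·1.155 + 2920·11.70)/61520 = 1.656 mg/L.
Below outfall 3: Q → 65100 L/s, C = (61520·1.656 + 3580·4.720)/65100 = 1.824 mg/L.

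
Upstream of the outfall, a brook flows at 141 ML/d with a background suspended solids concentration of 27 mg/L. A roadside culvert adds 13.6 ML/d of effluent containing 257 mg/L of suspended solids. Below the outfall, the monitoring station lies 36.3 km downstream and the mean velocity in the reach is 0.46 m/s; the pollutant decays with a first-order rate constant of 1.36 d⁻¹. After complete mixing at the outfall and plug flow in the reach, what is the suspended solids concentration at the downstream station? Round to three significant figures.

After mixing, C = (141.0·27.00 + 13.60·257.0) / 154.6 = 7302/154.6 = 47.23 mg/L.
Travel time t = 36.3·1000 / 0.46 = 78910 s = 21.92 h.
Decay over the reach: 47.23·exp(−kt) = 47.23·0.2888 = 13.64 mg/L.

13.6 mg/L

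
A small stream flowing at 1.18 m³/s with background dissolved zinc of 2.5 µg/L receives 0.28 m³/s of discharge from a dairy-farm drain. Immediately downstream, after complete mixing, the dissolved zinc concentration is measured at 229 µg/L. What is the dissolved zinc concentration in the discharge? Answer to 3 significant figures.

Mass balance: 1.180·2.500 + 0.2800·Cₑ = 1.460·229.0
→ Cₑ = (1.460·229.0 − 1.180·2.500) / 0.2800 = 1184 µg/L.

1180 µg/L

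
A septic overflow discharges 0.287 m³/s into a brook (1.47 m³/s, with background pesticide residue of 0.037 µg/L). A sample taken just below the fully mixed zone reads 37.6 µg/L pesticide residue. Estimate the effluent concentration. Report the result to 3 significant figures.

230 µg/L

Mass balance: 1.470·0.03700 + 0.2870·Cₑ = 1.757·37.60
→ Cₑ = (1.757·37.60 − 1.470·0.03700) / 0.2870 = 230.0 µg/L.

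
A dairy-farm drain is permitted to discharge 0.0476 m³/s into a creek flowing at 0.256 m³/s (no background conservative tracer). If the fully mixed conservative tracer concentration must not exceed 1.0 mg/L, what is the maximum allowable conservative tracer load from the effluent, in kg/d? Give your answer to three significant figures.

Mass balance at the limit: 0.2560·0 + 0.04760·Cₑ = 0.3036·1.0 → Cₑ = 6.378 mg/L.
Load = 0.04760 m³/s × 6.378 g/m³ × 86 400 s/d = 26.23 kg/d.

26.2 kg/d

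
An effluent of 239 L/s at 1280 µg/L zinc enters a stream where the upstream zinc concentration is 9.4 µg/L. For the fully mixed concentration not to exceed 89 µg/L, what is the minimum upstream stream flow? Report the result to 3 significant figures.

Set C_mix = 89: (Q·9.400 + 239.0·1280) / (Q + 239.0) = 89
→ Q = 239.0·(1280 − 89)/(89 − 9.400) = 3576 L/s.

3580 L/s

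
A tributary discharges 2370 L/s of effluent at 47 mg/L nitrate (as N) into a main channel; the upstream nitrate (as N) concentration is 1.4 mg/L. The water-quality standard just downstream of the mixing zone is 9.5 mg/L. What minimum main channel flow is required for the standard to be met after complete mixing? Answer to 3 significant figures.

Set C_mix = 9.5: (Q·1.400 + 2370·47.00) / (Q + 2370) = 9.5
→ Q = 2370·(47.00 − 9.5)/(9.5 − 1.400) = 10970 L/s.

11000 L/s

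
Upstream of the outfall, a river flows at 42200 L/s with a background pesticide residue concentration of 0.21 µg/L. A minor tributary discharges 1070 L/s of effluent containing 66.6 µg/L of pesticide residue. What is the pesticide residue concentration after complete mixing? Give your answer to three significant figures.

Mass balance: C = (42200·0.2100 + 1070·66.60) / 43270 = 80120/43270 = 1.852 µg/L.

1.85 µg/L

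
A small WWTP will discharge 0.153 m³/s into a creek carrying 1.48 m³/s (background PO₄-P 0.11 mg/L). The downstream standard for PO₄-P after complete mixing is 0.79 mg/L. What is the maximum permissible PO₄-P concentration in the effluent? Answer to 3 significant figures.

7.37 mg/L

At the limit, (Qr·Cr + Qe·Cₑ)/(Qr + Qe) = 0.79:
Cₑ = (1.633·0.79 − 1.480·0.1100) / 0.1530 = 7.368 mg/L.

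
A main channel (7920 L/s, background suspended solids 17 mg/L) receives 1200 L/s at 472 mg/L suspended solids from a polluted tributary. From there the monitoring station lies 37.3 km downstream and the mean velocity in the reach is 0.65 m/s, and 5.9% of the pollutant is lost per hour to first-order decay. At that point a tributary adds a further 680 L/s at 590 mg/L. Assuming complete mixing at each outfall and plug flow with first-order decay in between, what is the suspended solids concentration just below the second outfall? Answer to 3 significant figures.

Mass balance: C = (7920·17.00 + 1200·472.0) / 9120 = 701000/9120 = 76.87 mg/L; combined flow 9120 L/s.
Travel time t = 37.3·1000 / 0.65 = 57380 s = 15.94 h.
5.9%/h lost → k = −ln(1 − 0.059) = 0.06081 h⁻¹.
Decay over the reach: 76.87·exp(−kt) = 76.87·0.3793 = 29.16 mg/L.
Second outfall: C = (9120·29.16 + 680.0·590.0)/9800 = 68.07 mg/L.

68.1 mg/L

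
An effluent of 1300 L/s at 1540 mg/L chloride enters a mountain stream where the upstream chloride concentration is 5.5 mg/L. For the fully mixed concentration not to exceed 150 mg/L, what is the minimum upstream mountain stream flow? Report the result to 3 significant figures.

Set C_mix = 150: (Q·5.500 + 1300·1540) / (Q + 1300) = 150
→ Q = 1300·(1540 − 150)/(150 − 5.500) = 12510 L/s.

12500 L/s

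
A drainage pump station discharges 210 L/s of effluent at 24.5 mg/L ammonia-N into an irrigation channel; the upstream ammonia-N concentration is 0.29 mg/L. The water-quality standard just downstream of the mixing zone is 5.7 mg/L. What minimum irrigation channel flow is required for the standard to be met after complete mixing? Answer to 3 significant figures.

Set C_mix = 5.7: (Q·0.2900 + 210.0·24.50) / (Q + 210.0) = 5.7
→ Q = 210.0·(24.50 − 5.7)/(5.7 − 0.2900) = 729.8 L/s.

730 L/s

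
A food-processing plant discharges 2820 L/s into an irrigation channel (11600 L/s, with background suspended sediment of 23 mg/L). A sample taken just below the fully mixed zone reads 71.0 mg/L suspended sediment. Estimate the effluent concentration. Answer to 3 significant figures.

Mass balance: 11600·23.00 + 2820·Cₑ = 14420·71.00
→ Cₑ = (14420·71.00 − 11600·23.00) / 2820 = 268.4 mg/L.

268 mg/L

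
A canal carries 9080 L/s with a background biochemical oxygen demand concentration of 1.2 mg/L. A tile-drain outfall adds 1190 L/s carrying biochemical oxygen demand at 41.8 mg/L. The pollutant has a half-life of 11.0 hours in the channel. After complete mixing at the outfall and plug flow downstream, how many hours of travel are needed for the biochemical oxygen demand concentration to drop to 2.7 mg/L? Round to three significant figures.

12.4 h

Mixed concentration C = ΣQC/ΣQ = (9080·1.200 + 1190·41.80) / 10270 = 60640/10270 = 5.904 mg/L.
Half-life 11.0 h → k = ln 2 / 11.0 = 0.06301 h⁻¹ = 1.512 d⁻¹.
5.904·exp(−k·t) = 2.7 → t = ln(5.904/2.7)/k = 44700 s = 12.42 h.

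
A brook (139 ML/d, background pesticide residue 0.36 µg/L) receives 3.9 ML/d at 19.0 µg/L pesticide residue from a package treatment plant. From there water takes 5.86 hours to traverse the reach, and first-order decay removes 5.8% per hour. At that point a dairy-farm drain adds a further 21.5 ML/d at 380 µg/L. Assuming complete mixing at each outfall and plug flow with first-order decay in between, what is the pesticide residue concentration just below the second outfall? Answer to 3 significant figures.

Mass balance: C = (139.0·0.3600 + 3.900·19.00) / 142.9 = 124.1/142.9 = 0.8687 µg/L; combined flow 142.9 ML/d.
5.8%/h lost → k = −ln(1 − 0.058) = 0.05975 h⁻¹.
Decay over the reach: 0.8687·exp(−kt) = 0.8687·0.7046 = 0.6121 µg/L.
Second outfall: C = (142.9·0.6121 + 21.50·380.0)/164.4 = 50.23 µg/L.

50.2 µg/L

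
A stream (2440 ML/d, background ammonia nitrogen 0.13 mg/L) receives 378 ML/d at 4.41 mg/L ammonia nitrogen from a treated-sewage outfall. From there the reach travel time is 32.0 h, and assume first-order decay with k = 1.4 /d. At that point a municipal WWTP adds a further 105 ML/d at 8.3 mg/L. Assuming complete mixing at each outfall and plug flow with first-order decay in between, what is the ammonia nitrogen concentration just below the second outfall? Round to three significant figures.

0.403 mg/L

After mixing, C = (2440·0.1300 + 378.0·4.410) / 2818 = 1984/2818 = 0.7041 mg/L; combined flow 2818 ML/d.
Applying C = C₀e^(−kt): 0.7041 × 0.1546 = 0.1089 mg/L.
At the second outfall, C = (2818·0.1089 + 105.0·8.300) / (2818 + 105.0) = 0.4031 mg/L.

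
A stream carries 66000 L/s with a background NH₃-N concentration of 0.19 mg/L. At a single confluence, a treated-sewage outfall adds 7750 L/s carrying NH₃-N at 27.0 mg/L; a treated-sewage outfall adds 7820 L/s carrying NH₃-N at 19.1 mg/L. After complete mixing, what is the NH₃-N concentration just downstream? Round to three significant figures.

After mixing, C = (66000·0.1900 + 7750·27.00 + 7820·19.10) / 81570 = 371200/81570 = 4.550 mg/L.

4.55 mg/L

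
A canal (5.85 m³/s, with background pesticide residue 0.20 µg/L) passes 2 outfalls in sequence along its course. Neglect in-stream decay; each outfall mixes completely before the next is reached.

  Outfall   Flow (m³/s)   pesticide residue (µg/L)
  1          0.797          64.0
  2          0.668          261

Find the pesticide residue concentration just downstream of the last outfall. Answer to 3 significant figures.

31.0 µg/L

After outfall 1: Q = 5.850 + 0.7970 = 6.647 m³/s; C = (5.850·0.2000 + 0.7970·64.00)/6.647 = 7.850 µg/L.
After outfall 2: Q = 6.647 + 0.6680 = 7.315 m³/s; C = (6.647·7.850 + 0.6680·261.0)/7.315 = 30.97 µg/L.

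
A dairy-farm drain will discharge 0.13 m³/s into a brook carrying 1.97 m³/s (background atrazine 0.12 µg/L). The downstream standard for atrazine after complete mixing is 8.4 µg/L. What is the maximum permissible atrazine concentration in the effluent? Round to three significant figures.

134 µg/L

At the limit, (Qr·Cr + Qe·Cₑ)/(Qr + Qe) = 8.4:
Cₑ = (2.100·8.4 − 1.970·0.1200) / 0.1300 = 133.9 µg/L.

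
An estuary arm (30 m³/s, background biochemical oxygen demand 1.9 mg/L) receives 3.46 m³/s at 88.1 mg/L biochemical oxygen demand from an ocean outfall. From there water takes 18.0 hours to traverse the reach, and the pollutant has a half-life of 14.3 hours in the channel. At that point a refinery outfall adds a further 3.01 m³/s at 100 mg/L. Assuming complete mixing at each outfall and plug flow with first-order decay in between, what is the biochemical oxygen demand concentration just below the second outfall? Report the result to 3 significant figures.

12.4 mg/L

Mass balance: C = (30.00·1.900 + 3.460·88.10) / 33.46 = 361.8/33.46 = 10.81 mg/L; combined flow 33.46 m³/s.
Half-life 14.3 h → k = ln 2 / 14.3 = 0.04847 h⁻¹ = 1.163 d⁻¹.
Applying C = C₀e^(−kt): 10.81 × 0.4179 = 4.519 mg/L.
At the second outfall, C = (33.46·4.519 + 3.010·100.0) / (33.46 + 3.010) = 12.40 mg/L.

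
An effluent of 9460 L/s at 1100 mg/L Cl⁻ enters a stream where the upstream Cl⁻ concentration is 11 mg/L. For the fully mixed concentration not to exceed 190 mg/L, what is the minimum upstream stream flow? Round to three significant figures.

Set C_mix = 190: (Q·11.00 + 9460·1100) / (Q + 9460) = 190
→ Q = 9460·(1100 − 190)/(190 − 11.00) = 48090 L/s.

48100 L/s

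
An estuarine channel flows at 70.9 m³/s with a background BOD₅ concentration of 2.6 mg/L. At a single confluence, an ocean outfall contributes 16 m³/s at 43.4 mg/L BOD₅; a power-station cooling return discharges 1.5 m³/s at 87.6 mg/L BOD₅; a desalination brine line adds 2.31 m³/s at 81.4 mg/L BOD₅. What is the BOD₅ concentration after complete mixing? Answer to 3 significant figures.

13.2 mg/L

Flow-weighted average: C = (70.90·2.600 + 16.00·43.40 + 1.500·87.60 + 2.310·81.40) / 90.71 = 1198/90.71 = 13.21 mg/L.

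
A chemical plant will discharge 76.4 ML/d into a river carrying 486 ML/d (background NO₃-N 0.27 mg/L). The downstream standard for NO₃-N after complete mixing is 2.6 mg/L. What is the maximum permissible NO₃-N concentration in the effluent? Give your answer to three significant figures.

17.4 mg/L

At the limit, (Qr·Cr + Qe·Cₑ)/(Qr + Qe) = 2.6:
Cₑ = (562.4·2.6 − 486.0·0.2700) / 76.40 = 17.42 mg/L.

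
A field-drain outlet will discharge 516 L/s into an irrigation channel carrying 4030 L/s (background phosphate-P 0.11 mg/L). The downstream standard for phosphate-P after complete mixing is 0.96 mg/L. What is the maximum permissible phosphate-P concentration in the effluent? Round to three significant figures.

7.60 mg/L

At the limit, (Qr·Cr + Qe·Cₑ)/(Qr + Qe) = 0.96:
Cₑ = (4546·0.96 − 4030·0.1100) / 516.0 = 7.599 mg/L.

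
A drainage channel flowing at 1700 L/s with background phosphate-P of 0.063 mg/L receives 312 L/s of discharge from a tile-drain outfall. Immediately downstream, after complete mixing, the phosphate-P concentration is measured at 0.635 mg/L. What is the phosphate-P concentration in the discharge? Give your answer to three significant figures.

3.75 mg/L

Mass balance: 1700·0.06300 + 312.0·Cₑ = 2012·0.6350
→ Cₑ = (2012·0.6350 − 1700·0.06300) / 312.0 = 3.752 mg/L.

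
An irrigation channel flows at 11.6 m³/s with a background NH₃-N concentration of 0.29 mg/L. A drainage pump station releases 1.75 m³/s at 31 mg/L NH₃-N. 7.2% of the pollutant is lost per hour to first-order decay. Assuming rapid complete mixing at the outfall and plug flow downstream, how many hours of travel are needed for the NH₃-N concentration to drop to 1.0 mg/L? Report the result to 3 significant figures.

19.6 h

Flow-weighted average: C = (11.60·0.2900 + 1.750·31.00) / 13.35 = 57.61/13.35 = 4.316 mg/L.
7.2%/h lost → k = −ln(1 − 0.072) = 0.07472 h⁻¹.
4.316·exp(−k·t) = 1.0 → t = ln(4.316/1.0)/k = 70450 s = 19.57 h.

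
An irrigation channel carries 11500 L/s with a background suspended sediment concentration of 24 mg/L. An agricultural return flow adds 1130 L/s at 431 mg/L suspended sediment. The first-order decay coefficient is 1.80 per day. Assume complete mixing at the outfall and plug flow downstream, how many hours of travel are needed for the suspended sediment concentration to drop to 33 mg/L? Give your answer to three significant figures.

After mixing, C = (11500·24.00 + 1130·431.0) / 12630 = 763000/12630 = 60.41 mg/L.
60.41·exp(−k·t) = 33 → t = ln(60.41/33)/k = 29030 s = 8.063 h.

8.06 h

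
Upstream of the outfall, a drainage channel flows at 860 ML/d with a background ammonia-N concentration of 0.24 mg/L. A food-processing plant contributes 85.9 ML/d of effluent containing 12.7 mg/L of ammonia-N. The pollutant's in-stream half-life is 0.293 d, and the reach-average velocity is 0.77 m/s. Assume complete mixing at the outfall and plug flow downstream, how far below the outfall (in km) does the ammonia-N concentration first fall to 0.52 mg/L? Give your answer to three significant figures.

After mixing, C = (860.0·0.2400 + 85.90·12.70) / 945.9 = 1297/945.9 = 1.372 mg/L.
Half-life 0.293 d → k = ln 2 / 0.293 = 2.366 d⁻¹.
Set 1.372·exp(−k·t) = 0.52 → t = ln(1.372/0.52)/k = 35420 s = 9.839 h.
Distance = v·t = 0.77·35420 = 27270 m = 27.27 km.

27.3 km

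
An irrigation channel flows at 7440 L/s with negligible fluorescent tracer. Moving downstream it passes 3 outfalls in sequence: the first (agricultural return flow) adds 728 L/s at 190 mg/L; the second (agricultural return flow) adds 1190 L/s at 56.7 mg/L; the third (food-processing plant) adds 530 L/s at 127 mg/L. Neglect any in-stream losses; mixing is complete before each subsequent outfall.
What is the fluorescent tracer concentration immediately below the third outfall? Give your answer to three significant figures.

27.6 mg/L

After outfall 1: Q = 7440 + 728.0 = 8168 L/s; C = (7440·0 + 728.0·190.0)/8168 = 16.93 mg/L.
After outfall 2: Q = 8168 + 1190 = 9358 L/s; C = (8168·16.93 + 1190·56.70)/9358 = 21.99 mg/L.
After outfall 3: Q = 9358 + 530.0 = 9888 L/s; C = (9358·21.99 + 530.0·127.0)/9888 = 27.62 mg/L.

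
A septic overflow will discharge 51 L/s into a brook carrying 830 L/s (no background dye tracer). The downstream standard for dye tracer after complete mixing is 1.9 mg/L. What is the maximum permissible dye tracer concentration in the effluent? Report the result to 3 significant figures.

At the limit, (Qr·Cr + Qe·Cₑ)/(Qr + Qe) = 1.9:
Cₑ = (881.0·1.9 − 830.0·0) / 51.00 = 32.82 mg/L.

32.8 mg/L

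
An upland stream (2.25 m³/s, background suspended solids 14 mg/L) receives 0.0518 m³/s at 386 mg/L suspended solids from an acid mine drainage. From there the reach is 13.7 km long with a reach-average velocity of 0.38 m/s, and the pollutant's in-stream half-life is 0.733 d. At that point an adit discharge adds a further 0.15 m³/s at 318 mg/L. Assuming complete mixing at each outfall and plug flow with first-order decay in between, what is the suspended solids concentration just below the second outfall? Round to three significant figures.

33.6 mg/L

Conservation of mass: C = (2.250·14.00 + 0.05180·386.0) / 2.302 = 51.49/2.302 = 22.37 mg/L; combined flow 2.302 m³/s.
Travel time t = 13.7·1000 / 0.38 = 36050 s = 10.01 h.
Half-life 0.733 d → k = ln 2 / 0.733 = 0.9456 d⁻¹.
After decay, C = 22.37 × e^(−kt) = 22.37 × 0.6740 = 15.08 mg/L.
Second outfall: C = (2.302·15.08 + 0.1500·318.0)/2.452 = 33.61 mg/L.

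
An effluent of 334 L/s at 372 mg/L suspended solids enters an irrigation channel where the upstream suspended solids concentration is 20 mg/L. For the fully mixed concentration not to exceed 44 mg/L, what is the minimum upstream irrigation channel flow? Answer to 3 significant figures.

Set C_mix = 44: (Q·20.00 + 334.0·372.0) / (Q + 334.0) = 44
→ Q = 334.0·(372.0 − 44)/(44 − 20.00) = 4565 L/s.

4560 L/s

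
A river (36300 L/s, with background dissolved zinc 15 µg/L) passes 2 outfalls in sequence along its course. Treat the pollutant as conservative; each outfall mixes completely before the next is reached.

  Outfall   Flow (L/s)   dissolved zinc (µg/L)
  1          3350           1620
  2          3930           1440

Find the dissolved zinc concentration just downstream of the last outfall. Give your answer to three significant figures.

Outfall 1: combined Q = 39650 L/s; C = (36300·15.00 + 3350·1620)/39650 = 150.6 µg/L.
Outfall 2: combined Q = 43580 L/s; C = (39650·150.6 + 3930·1440)/43580 = 266.9 µg/L.

267 µg/L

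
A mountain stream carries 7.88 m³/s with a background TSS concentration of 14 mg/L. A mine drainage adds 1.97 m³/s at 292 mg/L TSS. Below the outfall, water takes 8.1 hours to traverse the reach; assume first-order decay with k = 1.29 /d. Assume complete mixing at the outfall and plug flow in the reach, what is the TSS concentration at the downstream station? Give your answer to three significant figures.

Mass balance: C = (7.880·14.00 + 1.970·292.0) / 9.850 = 685.6/9.850 = 69.60 mg/L.
Applying C = C₀e^(−kt): 69.60 × 0.6470 = 45.03 mg/L.

45.0 mg/L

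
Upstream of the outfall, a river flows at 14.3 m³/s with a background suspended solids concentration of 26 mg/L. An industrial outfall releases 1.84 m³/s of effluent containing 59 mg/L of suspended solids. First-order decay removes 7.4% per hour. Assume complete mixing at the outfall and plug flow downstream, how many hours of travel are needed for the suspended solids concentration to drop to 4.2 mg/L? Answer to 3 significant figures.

25.5 h

Flow-weighted average: C = (14.30·26.00 + 1.840·59.00) / 16.14 = 480.4/16.14 = 29.76 mg/L.
7.4%/h lost → k = −ln(1 − 0.074) = 0.07688 h⁻¹.
29.76·exp(−k·t) = 4.2 → t = ln(29.76/4.2)/k = 91690 s = 25.47 h.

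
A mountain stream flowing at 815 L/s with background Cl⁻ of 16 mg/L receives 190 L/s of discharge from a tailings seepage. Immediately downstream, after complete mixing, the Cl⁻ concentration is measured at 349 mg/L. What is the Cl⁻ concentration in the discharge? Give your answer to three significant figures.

1780 mg/L

Mass balance: 815.0·16.00 + 190.0·Cₑ = 1005·349.0
→ Cₑ = (1005·349.0 − 815.0·16.00) / 190.0 = 1777 mg/L.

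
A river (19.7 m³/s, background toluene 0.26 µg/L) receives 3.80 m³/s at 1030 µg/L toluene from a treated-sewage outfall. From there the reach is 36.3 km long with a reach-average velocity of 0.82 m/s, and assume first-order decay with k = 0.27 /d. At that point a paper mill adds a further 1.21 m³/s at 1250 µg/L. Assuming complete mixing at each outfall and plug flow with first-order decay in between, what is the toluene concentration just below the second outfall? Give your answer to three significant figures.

Conservation of mass: C = (19.70·0.2600 + 3.800·1030) / 23.50 = 3919/23.50 = 166.8 µg/L; combined flow 23.50 m³/s.
Travel time t = 36.3·1000 / 0.82 = 44270 s = 12.30 h.
Applying C = C₀e^(−kt): 166.8 × 0.8708 = 145.2 µg/L.
At the second outfall, C = (23.50·145.2 + 1.210·1250) / (23.50 + 1.210) = 199.3 µg/L.

199 µg/L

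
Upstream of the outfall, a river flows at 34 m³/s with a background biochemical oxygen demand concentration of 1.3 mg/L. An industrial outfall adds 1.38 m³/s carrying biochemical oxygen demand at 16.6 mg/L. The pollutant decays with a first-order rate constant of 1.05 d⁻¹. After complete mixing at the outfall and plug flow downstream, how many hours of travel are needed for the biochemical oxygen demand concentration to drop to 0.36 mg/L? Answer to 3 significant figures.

38.0 h

Conservation of mass: C = (34.00·1.300 + 1.380·16.60) / 35.38 = 67.11/35.38 = 1.897 mg/L.
1.897·exp(−k·t) = 0.36 → t = ln(1.897/0.36)/k = 136700 s = 37.98 h.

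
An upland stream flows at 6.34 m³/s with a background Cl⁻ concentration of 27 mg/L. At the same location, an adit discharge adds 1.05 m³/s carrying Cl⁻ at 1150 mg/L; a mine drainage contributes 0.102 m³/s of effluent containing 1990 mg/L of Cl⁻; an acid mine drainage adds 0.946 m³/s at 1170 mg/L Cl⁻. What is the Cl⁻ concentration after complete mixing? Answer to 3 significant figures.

Conservation of mass: C = (6.340·27.00 + 1.050·1150 + 0.1020·1990 + 0.9460·1170) / 8.438 = 2688/8.438 = 318.6 mg/L.

319 mg/L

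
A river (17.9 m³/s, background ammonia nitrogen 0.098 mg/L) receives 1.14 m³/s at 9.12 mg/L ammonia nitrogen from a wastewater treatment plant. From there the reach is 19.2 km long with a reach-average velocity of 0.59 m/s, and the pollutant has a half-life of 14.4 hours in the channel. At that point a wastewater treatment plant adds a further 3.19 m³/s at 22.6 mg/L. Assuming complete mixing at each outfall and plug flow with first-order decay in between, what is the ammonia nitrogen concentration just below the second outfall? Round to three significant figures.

Mixed concentration C = ΣQC/ΣQ = (17.90·0.09800 + 1.140·9.120) / 19.04 = 12.15/19.04 = 0.6382 mg/L; combined flow 19.04 m³/s.
Travel time t = 19.2·1000 / 0.59 = 32540 s = 9.040 h.
Half-life 14.4 h → k = ln 2 / 14.4 = 0.04814 h⁻¹ = 1.155 d⁻¹.
After decay, C = 0.6382 × e^(−kt) = 0.6382 × 0.6472 = 0.4130 mg/L.
At the second outfall, C = (19.04·0.4130 + 3.190·22.60) / (19.04 + 3.190) = 3.597 mg/L.

3.60 mg/L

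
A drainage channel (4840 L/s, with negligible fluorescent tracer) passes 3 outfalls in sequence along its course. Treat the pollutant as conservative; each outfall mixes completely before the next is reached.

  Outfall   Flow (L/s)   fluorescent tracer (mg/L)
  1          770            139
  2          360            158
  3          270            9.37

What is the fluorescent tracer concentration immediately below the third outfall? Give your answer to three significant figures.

26.7 mg/L

After outfall 1: Q = 4840 + 770.0 = 5610 L/s; C = (4840·0 + 770.0·139.0)/5610 = 19.08 mg/L.
After outfall 2: Q = 5610 + 360.0 = 5970 L/s; C = (5610·19.08 + 360.0·158.0)/5970 = 27.46 mg/L.
After outfall 3: Q = 5970 + 270.0 = 6240 L/s; C = (5970·27.46 + 270.0·9.370)/6240 = 26.67 mg/L.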